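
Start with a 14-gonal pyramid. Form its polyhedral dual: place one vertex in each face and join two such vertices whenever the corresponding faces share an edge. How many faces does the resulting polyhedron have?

15

The base solid has V = 15, E = 28, F = 15.
The dual swaps V and F and preserves E: V′ = F = 15, E′ = E = 28, F′ = V = 15.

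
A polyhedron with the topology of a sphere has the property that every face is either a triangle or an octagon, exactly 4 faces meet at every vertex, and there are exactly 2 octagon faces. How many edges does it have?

Let x be the number of triangles; then F = 2 + x.
Edge–face incidences: 2E = 8·2 + 3·x = 16 + 3x.
Every vertex has degree 4, so 4V = 2E.
Euler: V − E + F = 2 ⇒ (2E)/4 − E + (2 + x) = 2.
Multiply by 8: 2·(2E) − 4·(2E) + 8·(2 + x) = 16, i.e. 16 + 8x − 2·(16 + 3x) = 16.
Collecting terms: 2x − 16 = 16, so 2x = 32, so x = 16.
Then 2E = 16 + 3·16 = 64, so E = 32, V = 2E/4 = 16, F = 2 + 16 = 18.

32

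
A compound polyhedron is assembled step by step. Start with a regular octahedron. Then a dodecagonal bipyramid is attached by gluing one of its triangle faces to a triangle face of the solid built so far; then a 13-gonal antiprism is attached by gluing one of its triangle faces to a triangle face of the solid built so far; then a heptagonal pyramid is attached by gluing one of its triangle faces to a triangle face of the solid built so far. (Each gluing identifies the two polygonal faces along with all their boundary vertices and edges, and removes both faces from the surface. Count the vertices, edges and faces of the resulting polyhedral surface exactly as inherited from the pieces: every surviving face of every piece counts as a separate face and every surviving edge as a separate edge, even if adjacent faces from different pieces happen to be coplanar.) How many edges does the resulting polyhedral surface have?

A regular octahedron: V=6, E=12, F=8.
Attach a dodecagonal bipyramid (V=14, E=36, F=24) along a 3-gon: merge 3 vertices and 3 edges, delete both glued faces → V=17, E=45, F=30.
Attach a 13-gonal antiprism (V=26, E=52, F=28) along a 3-gon: merge 3 vertices and 3 edges, delete both glued faces → V=40, E=94, F=56.
Attach a heptagonal pyramid (V=8, E=14, F=8) along a 3-gon: merge 3 vertices and 3 edges, delete both glued faces → V=45, E=105, F=62.
Check: V − E + F = 45 − 105 + 62 = 2.

105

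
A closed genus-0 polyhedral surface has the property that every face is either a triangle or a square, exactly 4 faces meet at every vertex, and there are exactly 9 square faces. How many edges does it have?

Let x be the number of triangles; then F = 9 + x.
Edge–face incidences: 2E = 4·9 + 3·x = 36 + 3x.
Every vertex has degree 4, so 4V = 2E.
Euler: V − E + F = 2 ⇒ (2E)/4 − E + (9 + x) = 2.
Multiply by 8: 2·(2E) − 4·(2E) + 8·(9 + x) = 16, i.e. 72 + 8x − 2·(36 + 3x) = 16.
Collecting terms: 2x = 16, so x = 8.
Then 2E = 36 + 3·8 = 60, so E = 30, V = 2E/4 = 15, F = 9 + 8 = 17.

30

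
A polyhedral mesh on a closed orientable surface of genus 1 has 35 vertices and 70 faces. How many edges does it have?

105

For a closed orientable surface of genus 1, χ = 2 − 2·1 = 0.
E = V + F − (0) = 35 + 70 − (0) = 105.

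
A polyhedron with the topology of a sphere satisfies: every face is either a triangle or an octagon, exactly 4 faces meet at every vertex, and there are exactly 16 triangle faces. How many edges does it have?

Let x be the number of octagons; then F = 16 + x.
Edge–face incidences: 2E = 3·16 + 8·x = 48 + 8x.
Every vertex has degree 4, so 4V = 2E.
Euler: V − E + F = 2 ⇒ (2E)/4 − E + (16 + x) = 2.
Multiply by 8: 2·(2E) − 4·(2E) + 8·(16 + x) = 16, i.e. 128 + 8x − 2·(48 + 8x) = 16.
Collecting terms: −8x + 32 = 16, so −8x = −16, so x = 2.
Then 2E = 48 + 8·2 = 64, so E = 32, V = 2E/4 = 16, F = 16 + 2 = 18.

32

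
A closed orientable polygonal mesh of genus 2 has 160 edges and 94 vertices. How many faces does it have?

64

For a closed orientable surface of genus 2, χ = 2 − 2·2 = -2.
F = -2 − V + E = -2 − 94 + 160 = 64.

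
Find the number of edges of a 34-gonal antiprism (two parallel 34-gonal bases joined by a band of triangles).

136

An antiprism on an n-gon has two n-gon caps and 2n triangles: V = 2·34 = 68, E = 4·34 = 136, F = 2·34 + 2 = 70.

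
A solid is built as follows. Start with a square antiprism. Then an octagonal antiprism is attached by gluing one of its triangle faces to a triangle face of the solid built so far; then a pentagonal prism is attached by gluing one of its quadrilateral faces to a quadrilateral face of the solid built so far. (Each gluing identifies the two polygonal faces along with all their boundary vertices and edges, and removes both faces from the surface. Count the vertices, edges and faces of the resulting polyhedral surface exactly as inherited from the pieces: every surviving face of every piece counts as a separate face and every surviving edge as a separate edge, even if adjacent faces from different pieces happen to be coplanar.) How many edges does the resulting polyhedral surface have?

A square antiprism: V=8, E=16, F=10.
Attach an octagonal antiprism (V=16, E=32, F=18) along a 3-gon: merge 3 vertices and 3 edges, delete both glued faces → V=21, E=45, F=26.
Attach a pentagonal prism (V=10, E=15, F=7) along a 4-gon: merge 4 vertices and 4 edges, delete both glued faces → V=27, E=56, F=31.
Check: V − E + F = 27 − 56 + 31 = 2.

56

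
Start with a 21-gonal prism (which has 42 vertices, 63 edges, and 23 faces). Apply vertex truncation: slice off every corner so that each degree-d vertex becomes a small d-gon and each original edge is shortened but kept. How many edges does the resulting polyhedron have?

Truncation replaces each original edge-end by a new vertex, so V′ = 2E = 126.
Each original edge survives, and each old vertex of degree d contributes d new edges; summing degrees gives Σd = 2E, so E′ = E + 2E = 3E = 189.
Each original face survives and each original vertex becomes one new face: F′ = F + V = 65.

189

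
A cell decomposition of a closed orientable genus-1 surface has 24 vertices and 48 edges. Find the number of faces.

For a closed orientable surface of genus 1, χ = 2 − 2·1 = 0.
F = 0 − V + E = 0 − 24 + 48 = 24.

24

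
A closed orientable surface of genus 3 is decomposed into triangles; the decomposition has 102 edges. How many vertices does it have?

30

χ = 2 − 2·3 = -4, and every face is a triangle so 3F = 2E.
F = 2E/3 = 68. Then V = -4 + E − F = -4 + 102 − 68 = 30.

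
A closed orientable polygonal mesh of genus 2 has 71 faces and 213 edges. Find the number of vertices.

For a closed orientable surface of genus 2, χ = 2 − 2·2 = -2.
V = -2 + E − F = -2 + 213 − 71 = 140.

140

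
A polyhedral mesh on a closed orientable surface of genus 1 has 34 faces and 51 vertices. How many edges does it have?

For a closed orientable surface of genus 1, χ = 2 − 2·1 = 0.
E = V + F − (0) = 51 + 34 − (0) = 85.

85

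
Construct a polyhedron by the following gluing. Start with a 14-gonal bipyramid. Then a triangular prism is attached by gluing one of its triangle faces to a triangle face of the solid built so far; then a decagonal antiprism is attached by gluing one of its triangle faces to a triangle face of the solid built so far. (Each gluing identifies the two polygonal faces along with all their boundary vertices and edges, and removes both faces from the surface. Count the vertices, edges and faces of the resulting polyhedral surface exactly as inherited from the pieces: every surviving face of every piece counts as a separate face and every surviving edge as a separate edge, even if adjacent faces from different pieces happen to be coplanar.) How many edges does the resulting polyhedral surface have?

A 14-gonal bipyramid: V=16, E=42, F=28.
Attach a triangular prism (V=6, E=9, F=5) along a 3-gon: merge 3 vertices and 3 edges, delete both glued faces → V=19, E=48, F=31.
Attach a decagonal antiprism (V=20, E=40, F=22) along a 3-gon: merge 3 vertices and 3 edges, delete both glued faces → V=36, E=85, F=51.
Check: V − E + F = 36 − 85 + 51 = 2.

85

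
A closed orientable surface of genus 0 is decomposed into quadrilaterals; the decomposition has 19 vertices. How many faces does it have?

χ = 2 − 2·0 = 2, and every face is a square so 4F = 2E.
V − E + F = 2 with E = 4F/2 gives 19 − (4/2 − 1)·F = 2, so F = 17 and E = 34.

17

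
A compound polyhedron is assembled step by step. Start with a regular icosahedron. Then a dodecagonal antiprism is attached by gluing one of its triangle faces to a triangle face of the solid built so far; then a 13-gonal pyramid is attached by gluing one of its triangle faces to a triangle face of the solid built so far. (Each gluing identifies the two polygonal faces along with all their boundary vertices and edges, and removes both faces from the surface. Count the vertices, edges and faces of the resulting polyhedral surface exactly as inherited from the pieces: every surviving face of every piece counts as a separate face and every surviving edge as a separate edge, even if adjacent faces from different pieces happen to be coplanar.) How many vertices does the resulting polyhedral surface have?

A regular icosahedron: V=12, E=30, F=20.
Attach a dodecagonal antiprism (V=24, E=48, F=26) along a 3-gon: merge 3 vertices and 3 edges, delete both glued faces → V=33, E=75, F=44.
Attach a 13-gonal pyramid (V=14, E=26, F=14) along a 3-gon: merge 3 vertices and 3 edges, delete both glued faces → V=44, E=98, F=56.
Check: V − E + F = 44 − 98 + 56 = 2.

44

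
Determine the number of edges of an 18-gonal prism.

54

A prism on an n-gon has two n-gon bases and n rectangular sides: V = 2·18 = 36, E = 3·18 = 54, F = 18 + 2 = 20.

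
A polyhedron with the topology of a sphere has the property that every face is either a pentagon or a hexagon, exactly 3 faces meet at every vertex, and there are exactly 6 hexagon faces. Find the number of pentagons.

12

Let x be the number of pentagons; then F = 6 + x.
Edge–face incidences: 2E = 6·6 + 5·x = 36 + 5x.
Every vertex has degree 3, so 3V = 2E.
Euler: V − E + F = 2 ⇒ (2E)/3 − E + (6 + x) = 2.
Multiply by 6: 2·(2E) − 3·(2E) + 6·(6 + x) = 12, i.e. 36 + 6x − (36 + 5x) = 12.
Collecting terms: x = 12.
Then 2E = 36 + 5·12 = 96, so E = 48, V = 2E/3 = 32, F = 6 + 12 = 18.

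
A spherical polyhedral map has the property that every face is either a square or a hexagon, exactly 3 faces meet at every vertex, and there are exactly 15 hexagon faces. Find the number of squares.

6

Let x be the number of squares; then F = 15 + x.
Edge–face incidences: 2E = 6·15 + 4·x = 90 + 4x.
Every vertex has degree 3, so 3V = 2E.
Euler: V − E + F = 2 ⇒ (2E)/3 − E + (15 + x) = 2.
Multiply by 6: 2·(2E) − 3·(2E) + 6·(15 + x) = 12, i.e. 90 + 6x − (90 + 4x) = 12.
Collecting terms: 2x = 12, so x = 6.
Then 2E = 90 + 4·6 = 114, so E = 57, V = 2E/3 = 38, F = 15 + 6 = 21.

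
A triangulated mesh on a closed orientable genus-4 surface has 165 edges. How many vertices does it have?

49

χ = 2 − 2·4 = -6, and every face is a triangle so 3F = 2E.
F = 2E/3 = 110. Then V = -6 + E − F = -6 + 165 − 110 = 49.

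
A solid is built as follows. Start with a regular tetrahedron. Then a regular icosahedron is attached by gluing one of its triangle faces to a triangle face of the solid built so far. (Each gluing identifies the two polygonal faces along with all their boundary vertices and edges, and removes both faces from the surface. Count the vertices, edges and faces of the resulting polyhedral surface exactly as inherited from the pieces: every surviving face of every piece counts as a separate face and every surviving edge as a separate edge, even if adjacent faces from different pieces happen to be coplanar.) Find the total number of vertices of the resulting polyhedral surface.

13

A regular tetrahedron: V=4, E=6, F=4.
Attach a regular icosahedron (V=12, E=30, F=20) along a 3-gon: merge 3 vertices and 3 edges, delete both glued faces → V=13, E=33, F=22.
Check: V − E + F = 13 − 33 + 22 = 2.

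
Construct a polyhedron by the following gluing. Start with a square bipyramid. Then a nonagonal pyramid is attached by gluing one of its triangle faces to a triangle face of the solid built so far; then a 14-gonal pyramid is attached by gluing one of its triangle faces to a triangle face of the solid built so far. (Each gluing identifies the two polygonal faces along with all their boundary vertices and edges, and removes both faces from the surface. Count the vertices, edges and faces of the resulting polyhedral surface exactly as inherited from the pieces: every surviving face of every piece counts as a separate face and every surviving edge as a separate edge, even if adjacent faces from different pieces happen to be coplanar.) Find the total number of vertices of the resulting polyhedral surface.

25

A square bipyramid: V=6, E=12, F=8.
Attach a nonagonal pyramid (V=10, E=18, F=10) along a 3-gon: merge 3 vertices and 3 edges, delete both glued faces → V=13, E=27, F=16.
Attach a 14-gonal pyramid (V=15, E=28, F=15) along a 3-gon: merge 3 vertices and 3 edges, delete both glued faces → V=25, E=52, F=29.
Check: V − E + F = 25 − 52 + 29 = 2.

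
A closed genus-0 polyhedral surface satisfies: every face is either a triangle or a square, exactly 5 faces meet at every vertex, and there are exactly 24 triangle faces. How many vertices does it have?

16

Let x be the number of squares; then F = 24 + x.
Edge–face incidences: 2E = 3·24 + 4·x = 72 + 4x.
Every vertex has degree 5, so 5V = 2E.
Euler: V − E + F = 2 ⇒ (2E)/5 − E + (24 + x) = 2.
Multiply by 10: 2·(2E) − 5·(2E) + 10·(24 + x) = 20, i.e. 240 + 10x − 3·(72 + 4x) = 20.
Collecting terms: −2x + 24 = 20, so −2x = −4, so x = 2.
Then 2E = 72 + 4·2 = 80, so E = 40, V = 2E/5 = 16, F = 24 + 2 = 26.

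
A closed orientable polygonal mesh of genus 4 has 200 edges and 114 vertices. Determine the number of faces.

For a closed orientable surface of genus 4, χ = 2 − 2·4 = -6.
F = -6 − V + E = -6 − 114 + 200 = 80.

80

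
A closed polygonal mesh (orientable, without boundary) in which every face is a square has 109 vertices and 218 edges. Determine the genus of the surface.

Every face is a square and each edge borders two faces, so 4F = 2·218, giving F = 109.
χ = V − E + F = 109 − 218 + 109 = 0.
For a closed orientable surface χ = 2 − 2g, so g = (2 − (0))/2 = 1.

1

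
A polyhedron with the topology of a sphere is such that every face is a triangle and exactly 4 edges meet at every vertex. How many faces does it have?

8

Each face has 3 edges and each edge borders two faces, so 2E = 3F.
Each vertex has degree 4, so 4V = 2E and hence V = 3F/4.
Euler: V − E + F = 2 ⇒ (3F/4) − (3F/2) + F = 2.
Multiply by 8: (6 − 12 + 8)F = 16, i.e. 2F = 16.
So F = 8, E = 3·8/2 = 12, V = 3·8/4 = 6.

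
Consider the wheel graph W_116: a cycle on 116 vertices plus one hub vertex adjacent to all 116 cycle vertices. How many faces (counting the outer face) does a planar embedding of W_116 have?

W_116 has V = 116 + 1 = 117 vertices and E = 2·116 = 232 edges.
By Euler's formula F = 2 − V + E = 2 − 117 + 232 = 117.

117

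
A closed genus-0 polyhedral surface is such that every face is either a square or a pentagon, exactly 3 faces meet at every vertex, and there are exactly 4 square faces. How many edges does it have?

Let x be the number of pentagons; then F = 4 + x.
Edge–face incidences: 2E = 4·4 + 5·x = 16 + 5x.
Every vertex has degree 3, so 3V = 2E.
Euler: V − E + F = 2 ⇒ (2E)/3 − E + (4 + x) = 2.
Multiply by 6: 2·(2E) − 3·(2E) + 6·(4 + x) = 12, i.e. 24 + 6x − (16 + 5x) = 12.
Collecting terms: x + 8 = 12, so x = 4.
Then 2E = 16 + 5·4 = 36, so E = 18, V = 2E/3 = 12, F = 4 + 4 = 8.

18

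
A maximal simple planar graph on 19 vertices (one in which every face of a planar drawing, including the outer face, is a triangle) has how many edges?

In a plane triangulation 3F = 2E and V − E + F = 2, so E = 3V − 6 = 3·19 − 6 = 51.

51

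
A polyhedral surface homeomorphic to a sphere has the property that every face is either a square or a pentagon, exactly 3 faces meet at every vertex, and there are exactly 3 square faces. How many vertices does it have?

Let x be the number of pentagons; then F = 3 + x.
Edge–face incidences: 2E = 4·3 + 5·x = 12 + 5x.
Every vertex has degree 3, so 3V = 2E.
Euler: V − E + F = 2 ⇒ (2E)/3 − E + (3 + x) = 2.
Multiply by 6: 2·(2E) − 3·(2E) + 6·(3 + x) = 12, i.e. 18 + 6x − (12 + 5x) = 12.
Collecting terms: x + 6 = 12, so x = 6.
Then 2E = 12 + 5·6 = 42, so E = 21, V = 2E/3 = 14, F = 3 + 6 = 9.

14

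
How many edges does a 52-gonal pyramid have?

A pyramid on an n-gon base has one n-gon and n triangles: V = 52 + 1 = 53, E = 2·52 = 104, F = 52 + 1 = 53.

104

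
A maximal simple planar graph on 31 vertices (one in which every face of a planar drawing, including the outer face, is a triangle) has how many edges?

87

In a plane triangulation 3F = 2E and V − E + F = 2, so E = 3V − 6 = 3·31 − 6 = 87.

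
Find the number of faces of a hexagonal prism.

A prism on an n-gon has two n-gon bases and n rectangular sides: V = 2·6 = 12, E = 3·6 = 18, F = 6 + 2 = 8.

8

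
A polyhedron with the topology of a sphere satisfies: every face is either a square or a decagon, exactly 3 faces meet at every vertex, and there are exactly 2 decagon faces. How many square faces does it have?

Let x be the number of squares; then F = 2 + x.
Edge–face incidences: 2E = 10·2 + 4·x = 20 + 4x.
Every vertex has degree 3, so 3V = 2E.
Euler: V − E + F = 2 ⇒ (2E)/3 − E + (2 + x) = 2.
Multiply by 6: 2·(2E) − 3·(2E) + 6·(2 + x) = 12, i.e. 12 + 6x − (20 + 4x) = 12.
Collecting terms: 2x − 8 = 12, so 2x = 20, so x = 10.
Then 2E = 20 + 4·10 = 60, so E = 30, V = 2E/3 = 20, F = 2 + 10 = 12.

10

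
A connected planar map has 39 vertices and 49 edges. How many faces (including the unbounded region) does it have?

12

Euler's formula for a connected plane graph: V − E + F = 2, so F = 2 − 39 + 49 = 12.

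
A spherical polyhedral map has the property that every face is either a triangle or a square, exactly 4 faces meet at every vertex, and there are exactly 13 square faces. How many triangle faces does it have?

Let x be the number of triangles; then F = 13 + x.
Edge–face incidences: 2E = 4·13 + 3·x = 52 + 3x.
Every vertex has degree 4, so 4V = 2E.
Euler: V − E + F = 2 ⇒ (2E)/4 − E + (13 + x) = 2.
Multiply by 8: 2·(2E) − 4·(2E) + 8·(13 + x) = 16, i.e. 104 + 8x − 2·(52 + 3x) = 16.
Collecting terms: 2x = 16, so x = 8.
Then 2E = 52 + 3·8 = 76, so E = 38, V = 2E/4 = 19, F = 13 + 8 = 21.

8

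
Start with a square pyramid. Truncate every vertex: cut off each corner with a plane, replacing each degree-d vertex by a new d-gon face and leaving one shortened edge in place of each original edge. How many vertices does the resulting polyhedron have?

16

The base solid has V = 5, E = 8, F = 5.
Truncation replaces each original edge-end by a new vertex, so V′ = 2E = 16.
Each original edge survives, and each old vertex of degree d contributes d new edges; summing degrees gives Σd = 2E, so E′ = E + 2E = 3E = 24.
Each original face survives and each original vertex becomes one new face: F′ = F + V = 10.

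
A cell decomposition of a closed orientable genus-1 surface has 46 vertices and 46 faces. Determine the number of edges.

92

For a closed orientable surface of genus 1, χ = 2 − 2·1 = 0.
E = V + F − (0) = 46 + 46 − (0) = 92.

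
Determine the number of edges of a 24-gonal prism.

72

A prism on an n-gon has two n-gon bases and n rectangular sides: V = 2·24 = 48, E = 3·24 = 72, F = 24 + 2 = 26.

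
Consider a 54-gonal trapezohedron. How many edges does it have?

The n-trapezohedron (dual of the n-antiprism) has V = 2·54 + 2 = 110, E = 4·54 = 216, F = 2·54 = 108.
Check: V − E + F = 110 − 216 + 108 = 2.

216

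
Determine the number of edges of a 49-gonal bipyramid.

147

A bipyramid over an n-gon has 2n triangular faces and n + 2 vertices: V = 49 + 2 = 51, E = 3·49 = 147, F = 2·49 = 98.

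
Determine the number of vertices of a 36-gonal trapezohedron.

74

The n-trapezohedron (dual of the n-antiprism) has V = 2·36 + 2 = 74, E = 4·36 = 144, F = 2·36 = 72.
Check: V − E + F = 74 − 144 + 72 = 2.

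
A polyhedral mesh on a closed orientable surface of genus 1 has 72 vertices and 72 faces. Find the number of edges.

144

For a closed orientable surface of genus 1, χ = 2 − 2·1 = 0.
E = V + F − (0) = 72 + 72 − (0) = 144.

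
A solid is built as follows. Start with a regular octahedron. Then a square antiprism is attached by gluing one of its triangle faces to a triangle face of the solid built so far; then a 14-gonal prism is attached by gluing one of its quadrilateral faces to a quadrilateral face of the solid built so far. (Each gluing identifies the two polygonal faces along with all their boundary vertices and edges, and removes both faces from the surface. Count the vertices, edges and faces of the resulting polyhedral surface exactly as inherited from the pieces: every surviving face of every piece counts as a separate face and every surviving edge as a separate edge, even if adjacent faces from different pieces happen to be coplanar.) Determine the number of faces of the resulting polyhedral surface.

A regular octahedron: V=6, E=12, F=8.
Attach a square antiprism (V=8, E=16, F=10) along a 3-gon: merge 3 vertices and 3 edges, delete both glued faces → V=11, E=25, F=16.
Attach a 14-gonal prism (V=28, E=42, F=16) along a 4-gon: merge 4 vertices and 4 edges, delete both glued faces → V=35, E=63, F=30.
Check: V − E + F = 35 − 63 + 30 = 2.

30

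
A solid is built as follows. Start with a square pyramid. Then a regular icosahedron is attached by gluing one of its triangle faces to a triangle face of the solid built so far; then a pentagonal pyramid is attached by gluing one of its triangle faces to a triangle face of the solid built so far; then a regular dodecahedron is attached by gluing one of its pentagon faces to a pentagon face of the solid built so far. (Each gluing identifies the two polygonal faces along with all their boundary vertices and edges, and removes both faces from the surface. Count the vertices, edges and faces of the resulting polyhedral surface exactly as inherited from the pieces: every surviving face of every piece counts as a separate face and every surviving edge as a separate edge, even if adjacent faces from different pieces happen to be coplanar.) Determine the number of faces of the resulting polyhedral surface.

37

A square pyramid: V=5, E=8, F=5.
Attach a regular icosahedron (V=12, E=30, F=20) along a 3-gon: merge 3 vertices and 3 edges, delete both glued faces → V=14, E=35, F=23.
Attach a pentagonal pyramid (V=6, E=10, F=6) along a 3-gon: merge 3 vertices and 3 edges, delete both glued faces → V=17, E=42, F=27.
Attach a regular dodecahedron (V=20, E=30, F=12) along a 5-gon: merge 5 vertices and 5 edges, delete both glued faces → V=32, E=67, F=37.
Check: V − E + F = 32 − 67 + 37 = 2.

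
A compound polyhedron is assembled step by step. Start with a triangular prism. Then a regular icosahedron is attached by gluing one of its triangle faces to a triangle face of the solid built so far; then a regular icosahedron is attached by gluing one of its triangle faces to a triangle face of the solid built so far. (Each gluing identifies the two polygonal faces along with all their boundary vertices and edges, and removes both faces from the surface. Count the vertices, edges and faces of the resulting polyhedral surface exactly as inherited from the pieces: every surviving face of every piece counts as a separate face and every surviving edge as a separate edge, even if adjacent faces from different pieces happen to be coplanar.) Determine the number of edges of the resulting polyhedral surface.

A triangular prism: V=6, E=9, F=5.
Attach a regular icosahedron (V=12, E=30, F=20) along a 3-gon: merge 3 vertices and 3 edges, delete both glued faces → V=15, E=36, F=23.
Attach a regular icosahedron (V=12, E=30, F=20) along a 3-gon: merge 3 vertices and 3 edges, delete both glued faces → V=24, E=63, F=41.
Check: V − E + F = 24 − 63 + 41 = 2.

63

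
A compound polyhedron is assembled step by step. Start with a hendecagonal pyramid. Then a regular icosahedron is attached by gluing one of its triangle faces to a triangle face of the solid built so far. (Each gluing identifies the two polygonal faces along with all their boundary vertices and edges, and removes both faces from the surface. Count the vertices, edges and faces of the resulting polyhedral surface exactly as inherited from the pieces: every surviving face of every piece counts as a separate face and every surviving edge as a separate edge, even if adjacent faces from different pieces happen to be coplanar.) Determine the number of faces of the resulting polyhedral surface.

A hendecagonal pyramid: V=12, E=22, F=12.
Attach a regular icosahedron (V=12, E=30, F=20) along a 3-gon: merge 3 vertices and 3 edges, delete both glued faces → V=21, E=49, F=30.
Check: V − E + F = 21 − 49 + 30 = 2.

30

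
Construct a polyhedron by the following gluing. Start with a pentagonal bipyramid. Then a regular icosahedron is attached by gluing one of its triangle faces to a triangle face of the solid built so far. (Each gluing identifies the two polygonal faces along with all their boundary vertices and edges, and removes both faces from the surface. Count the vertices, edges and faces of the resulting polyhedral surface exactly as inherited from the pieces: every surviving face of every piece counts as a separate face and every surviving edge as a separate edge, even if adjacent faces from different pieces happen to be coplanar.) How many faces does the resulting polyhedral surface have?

A pentagonal bipyramid: V=7, E=15, F=10.
Attach a regular icosahedron (V=12, E=30, F=20) along a 3-gon: merge 3 vertices and 3 edges, delete both glued faces → V=16, E=42, F=28.
Check: V − E + F = 16 − 42 + 28 = 2.

28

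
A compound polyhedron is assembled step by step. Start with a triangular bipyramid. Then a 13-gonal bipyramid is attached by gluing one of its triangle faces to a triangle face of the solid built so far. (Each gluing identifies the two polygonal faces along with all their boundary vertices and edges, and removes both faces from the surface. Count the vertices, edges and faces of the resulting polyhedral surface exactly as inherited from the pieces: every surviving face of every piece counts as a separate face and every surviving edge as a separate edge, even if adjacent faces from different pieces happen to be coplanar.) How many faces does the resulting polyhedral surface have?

30

A triangular bipyramid: V=5, E=9, F=6.
Attach a 13-gonal bipyramid (V=15, E=39, F=26) along a 3-gon: merge 3 vertices and 3 edges, delete both glued faces → V=17, E=45, F=30.
Check: V − E + F = 17 − 45 + 30 = 2.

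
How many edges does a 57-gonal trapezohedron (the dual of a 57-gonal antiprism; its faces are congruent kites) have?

228

The n-trapezohedron (dual of the n-antiprism) has V = 2·57 + 2 = 116, E = 4·57 = 228, F = 2·57 = 114.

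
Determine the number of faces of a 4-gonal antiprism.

An antiprism on an n-gon has two n-gon caps and 2n triangles: V = 2·4 = 8, E = 4·4 = 16, F = 2·4 + 2 = 10.

10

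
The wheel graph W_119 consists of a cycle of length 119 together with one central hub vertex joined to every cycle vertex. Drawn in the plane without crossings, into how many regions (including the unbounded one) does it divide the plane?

W_119 has V = 119 + 1 = 120 vertices and E = 2·119 = 238 edges.
By Euler's formula F = 2 − V + E = 2 − 120 + 238 = 120.

120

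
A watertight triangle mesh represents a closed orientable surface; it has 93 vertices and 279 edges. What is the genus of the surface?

1

Every face is a triangle and each edge borders two faces, so 3F = 2·279, giving F = 186.
χ = V − E + F = 93 − 279 + 186 = 0.
For a closed orientable surface χ = 2 − 2g, so g = (2 − (0))/2 = 1.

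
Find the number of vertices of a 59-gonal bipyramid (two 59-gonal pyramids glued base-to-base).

A bipyramid over an n-gon has 2n triangular faces and n + 2 vertices: V = 59 + 2 = 61, E = 3·59 = 177, F = 2·59 = 118.

61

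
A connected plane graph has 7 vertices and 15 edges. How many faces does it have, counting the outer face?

Euler's formula for a connected plane graph: V − E + F = 2, so F = 2 − 7 + 15 = 10.

10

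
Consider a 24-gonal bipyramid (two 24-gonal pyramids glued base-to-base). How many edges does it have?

72

A bipyramid over an n-gon has 2n triangular faces and n + 2 vertices: V = 24 + 2 = 26, E = 3·24 = 72, F = 2·24 = 48.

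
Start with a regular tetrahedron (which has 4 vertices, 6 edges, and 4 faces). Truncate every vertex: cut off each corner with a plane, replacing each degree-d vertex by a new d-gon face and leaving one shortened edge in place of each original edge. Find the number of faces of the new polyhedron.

8

Truncation replaces each original edge-end by a new vertex, so V′ = 2E = 12.
Each original edge survives, and each old vertex of degree d contributes d new edges; summing degrees gives Σd = 2E, so E′ = E + 2E = 3E = 18.
Each original face survives and each original vertex becomes one new face: F′ = F + V = 8.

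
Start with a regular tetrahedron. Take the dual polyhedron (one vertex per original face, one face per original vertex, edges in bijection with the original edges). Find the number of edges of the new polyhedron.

The base solid has V = 4, E = 6, F = 4.
The dual swaps V and F and preserves E: V′ = F = 4, E′ = E = 6, F′ = V = 4.

6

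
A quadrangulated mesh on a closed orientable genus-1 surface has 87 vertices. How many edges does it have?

χ = 2 − 2·1 = 0, and every face is a square so 4F = 2E.
V − E + F = 0 with E = 4F/2 gives 87 − (4/2 − 1)·F = 0, so F = 87 and E = 174.

174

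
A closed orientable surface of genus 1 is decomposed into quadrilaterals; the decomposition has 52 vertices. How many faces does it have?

52

χ = 2 − 2·1 = 0, and every face is a square so 4F = 2E.
V − E + F = 0 with E = 4F/2 gives 52 − (4/2 − 1)·F = 0, so F = 52 and E = 104.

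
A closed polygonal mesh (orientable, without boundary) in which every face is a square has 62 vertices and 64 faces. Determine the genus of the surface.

Every face is a square, so 2E = 4·64 = 256, giving E = 128.
χ = V − E + F = 62 − 128 + 64 = -2.
For a closed orientable surface χ = 2 − 2g, so g = (2 − (-2))/2 = 2.

2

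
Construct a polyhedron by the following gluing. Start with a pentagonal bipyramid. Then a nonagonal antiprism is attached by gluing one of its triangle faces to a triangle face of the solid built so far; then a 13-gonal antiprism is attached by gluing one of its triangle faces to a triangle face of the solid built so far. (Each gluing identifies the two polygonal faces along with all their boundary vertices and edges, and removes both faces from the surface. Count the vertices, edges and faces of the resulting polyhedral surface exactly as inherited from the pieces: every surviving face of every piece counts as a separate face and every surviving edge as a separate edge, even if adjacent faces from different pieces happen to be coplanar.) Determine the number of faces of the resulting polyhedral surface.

54

A pentagonal bipyramid: V=7, E=15, F=10.
Attach a nonagonal antiprism (V=18, E=36, F=20) along a 3-gon: merge 3 vertices and 3 edges, delete both glued faces → V=22, E=48, F=28.
Attach a 13-gonal antiprism (V=26, E=52, F=28) along a 3-gon: merge 3 vertices and 3 edges, delete both glued faces → V=45, E=97, F=54.
Check: V − E + F = 45 − 97 + 54 = 2.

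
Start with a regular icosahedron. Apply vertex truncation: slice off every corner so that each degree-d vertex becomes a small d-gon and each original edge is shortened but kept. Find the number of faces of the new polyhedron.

The base solid has V = 12, E = 30, F = 20.
Truncation replaces each original edge-end by a new vertex, so V′ = 2E = 60.
Each original edge survives, and each old vertex of degree d contributes d new edges; summing degrees gives Σd = 2E, so E′ = E + 2E = 3E = 90.
Each original face survives and each original vertex becomes one new face: F′ = F + V = 32.

32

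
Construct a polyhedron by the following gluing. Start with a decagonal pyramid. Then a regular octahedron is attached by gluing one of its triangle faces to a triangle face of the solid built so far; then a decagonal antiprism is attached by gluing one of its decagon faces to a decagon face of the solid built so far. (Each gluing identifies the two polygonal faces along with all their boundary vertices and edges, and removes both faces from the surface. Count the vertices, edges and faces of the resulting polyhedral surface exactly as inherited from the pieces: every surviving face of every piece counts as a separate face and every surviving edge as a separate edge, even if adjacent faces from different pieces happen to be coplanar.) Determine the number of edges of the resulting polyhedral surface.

A decagonal pyramid: V=11, E=20, F=11.
Attach a regular octahedron (V=6, E=12, F=8) along a 3-gon: merge 3 vertices and 3 edges, delete both glued faces → V=14, E=29, F=17.
Attach a decagonal antiprism (V=20, E=40, F=22) along a 10-gon: merge 10 vertices and 10 edges, delete both glued faces → V=24, E=59, F=37.
Check: V − E + F = 24 − 59 + 37 = 2.

59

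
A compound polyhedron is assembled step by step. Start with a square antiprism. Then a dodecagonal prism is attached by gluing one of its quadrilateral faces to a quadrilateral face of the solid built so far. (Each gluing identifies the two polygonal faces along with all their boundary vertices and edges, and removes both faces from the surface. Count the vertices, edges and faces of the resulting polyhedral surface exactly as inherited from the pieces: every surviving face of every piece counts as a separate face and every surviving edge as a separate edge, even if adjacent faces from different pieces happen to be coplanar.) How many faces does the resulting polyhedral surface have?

A square antiprism: V=8, E=16, F=10.
Attach a dodecagonal prism (V=24, E=36, F=14) along a 4-gon: merge 4 vertices and 4 edges, delete both glued faces → V=28, E=48, F=22.
Check: V − E + F = 28 − 48 + 22 = 2.

22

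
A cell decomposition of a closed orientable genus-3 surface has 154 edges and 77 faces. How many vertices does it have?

For a closed orientable surface of genus 3, χ = 2 − 2·3 = -4.
V = -4 + E − F = -4 + 154 − 77 = 73.

73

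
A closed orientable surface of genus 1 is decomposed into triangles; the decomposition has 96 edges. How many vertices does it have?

χ = 2 − 2·1 = 0, and every face is a triangle so 3F = 2E.
F = 2E/3 = 64. Then V = 0 + E − F = 0 + 96 − 64 = 32.

32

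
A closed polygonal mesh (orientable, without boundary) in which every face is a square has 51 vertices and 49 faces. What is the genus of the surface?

0

Every face is a square, so 2E = 4·49 = 196, giving E = 98.
χ = V − E + F = 51 − 98 + 49 = 2.
For a closed orientable surface χ = 2 − 2g, so g = (2 − (2))/2 = 0.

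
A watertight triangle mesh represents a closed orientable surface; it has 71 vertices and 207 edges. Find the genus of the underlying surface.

Every face is a triangle and each edge borders two faces, so 3F = 2·207, giving F = 138.
χ = V − E + F = 71 − 207 + 138 = 2.
For a closed orientable surface χ = 2 − 2g, so g = (2 − (2))/2 = 0.

0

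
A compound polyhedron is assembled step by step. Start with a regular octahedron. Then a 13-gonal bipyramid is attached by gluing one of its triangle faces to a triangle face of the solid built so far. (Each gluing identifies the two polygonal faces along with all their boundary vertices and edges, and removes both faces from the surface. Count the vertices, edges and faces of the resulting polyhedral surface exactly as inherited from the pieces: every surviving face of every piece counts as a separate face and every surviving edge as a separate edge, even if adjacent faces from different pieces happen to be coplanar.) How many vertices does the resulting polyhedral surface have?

A regular octahedron: V=6, E=12, F=8.
Attach a 13-gonal bipyramid (V=15, E=39, F=26) along a 3-gon: merge 3 vertices and 3 edges, delete both glued faces → V=18, E=48, F=32.
Check: V − E + F = 18 − 48 + 32 = 2.

18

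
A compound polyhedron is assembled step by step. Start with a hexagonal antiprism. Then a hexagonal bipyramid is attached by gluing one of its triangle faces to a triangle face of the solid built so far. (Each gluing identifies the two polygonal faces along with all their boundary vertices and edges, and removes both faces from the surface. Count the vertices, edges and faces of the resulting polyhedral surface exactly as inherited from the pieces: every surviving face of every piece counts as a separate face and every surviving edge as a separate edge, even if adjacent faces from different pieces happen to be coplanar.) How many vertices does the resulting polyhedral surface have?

A hexagonal antiprism: V=12, E=24, F=14.
Attach a hexagonal bipyramid (V=8, E=18, F=12) along a 3-gon: merge 3 vertices and 3 edges, delete both glued faces → V=17, E=39, F=24.
Check: V − E + F = 17 − 39 + 24 = 2.

17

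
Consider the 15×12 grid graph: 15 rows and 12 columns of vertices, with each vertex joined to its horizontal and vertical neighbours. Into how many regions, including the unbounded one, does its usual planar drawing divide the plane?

155

The grid has V = 15·12 = 180 vertices and E = 15·11 + 12·14 = 333 edges.
F = 2 − V + E = 2 − 180 + 333 = 155.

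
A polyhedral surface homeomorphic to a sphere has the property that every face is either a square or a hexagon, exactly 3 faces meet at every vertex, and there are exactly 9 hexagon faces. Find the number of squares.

6

Let x be the number of squares; then F = 9 + x.
Edge–face incidences: 2E = 6·9 + 4·x = 54 + 4x.
Every vertex has degree 3, so 3V = 2E.
Euler: V − E + F = 2 ⇒ (2E)/3 − E + (9 + x) = 2.
Multiply by 6: 2·(2E) − 3·(2E) + 6·(9 + x) = 12, i.e. 54 + 6x − (54 + 4x) = 12.
Collecting terms: 2x = 12, so x = 6.
Then 2E = 54 + 4·6 = 78, so E = 39, V = 2E/3 = 26, F = 9 + 6 = 15.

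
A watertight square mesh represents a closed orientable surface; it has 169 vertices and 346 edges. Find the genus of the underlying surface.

Every face is a square and each edge borders two faces, so 4F = 2·346, giving F = 173.
χ = V − E + F = 169 − 346 + 173 = -4.
For a closed orientable surface χ = 2 − 2g, so g = (2 − (-4))/2 = 3.

3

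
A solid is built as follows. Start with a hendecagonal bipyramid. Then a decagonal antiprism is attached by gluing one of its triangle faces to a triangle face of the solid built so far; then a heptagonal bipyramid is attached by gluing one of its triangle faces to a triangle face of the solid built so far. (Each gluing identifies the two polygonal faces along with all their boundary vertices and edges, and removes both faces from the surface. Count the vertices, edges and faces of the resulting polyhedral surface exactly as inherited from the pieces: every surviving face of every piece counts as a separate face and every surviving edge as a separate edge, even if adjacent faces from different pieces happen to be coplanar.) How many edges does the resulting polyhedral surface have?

A hendecagonal bipyramid: V=13, E=33, F=22.
Attach a decagonal antiprism (V=20, E=40, F=22) along a 3-gon: merge 3 vertices and 3 edges, delete both glued faces → V=30, E=70, F=42.
Attach a heptagonal bipyramid (V=9, E=21, F=14) along a 3-gon: merge 3 vertices and 3 edges, delete both glued faces → V=36, E=88, F=54.
Check: V − E + F = 36 − 88 + 54 = 2.

88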